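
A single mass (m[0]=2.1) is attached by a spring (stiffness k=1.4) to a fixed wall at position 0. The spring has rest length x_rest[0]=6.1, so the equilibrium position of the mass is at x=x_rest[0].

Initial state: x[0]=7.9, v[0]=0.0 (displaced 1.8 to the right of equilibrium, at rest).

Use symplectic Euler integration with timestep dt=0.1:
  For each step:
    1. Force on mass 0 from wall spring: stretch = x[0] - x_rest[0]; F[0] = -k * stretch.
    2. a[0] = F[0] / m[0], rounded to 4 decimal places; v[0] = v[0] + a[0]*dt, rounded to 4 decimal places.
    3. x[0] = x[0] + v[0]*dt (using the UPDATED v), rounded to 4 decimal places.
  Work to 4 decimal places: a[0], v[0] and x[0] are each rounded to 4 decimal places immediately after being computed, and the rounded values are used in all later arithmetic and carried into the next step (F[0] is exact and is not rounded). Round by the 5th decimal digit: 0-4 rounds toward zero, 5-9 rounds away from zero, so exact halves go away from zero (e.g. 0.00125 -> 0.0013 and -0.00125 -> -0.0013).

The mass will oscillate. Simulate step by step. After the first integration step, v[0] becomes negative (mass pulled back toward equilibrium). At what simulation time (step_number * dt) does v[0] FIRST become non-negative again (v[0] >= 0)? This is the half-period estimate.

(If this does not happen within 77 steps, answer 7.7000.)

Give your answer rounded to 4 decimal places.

Answer: 3.9000

Derivation:
Step 0: x=[7.9000] v=[0.0000]
Step 1: x=[7.8880] v=[-0.1200]
Step 2: x=[7.8641] v=[-0.2392]
Step 3: x=[7.8284] v=[-0.3568]
Step 4: x=[7.7812] v=[-0.4720]
Step 5: x=[7.7228] v=[-0.5841]
Step 6: x=[7.6536] v=[-0.6923]
Step 7: x=[7.5740] v=[-0.7959]
Step 8: x=[7.4846] v=[-0.8942]
Step 9: x=[7.3860] v=[-0.9865]
Step 10: x=[7.2788] v=[-1.0722]
Step 11: x=[7.1637] v=[-1.1508]
Step 12: x=[7.0415] v=[-1.2217]
Step 13: x=[6.9131] v=[-1.2845]
Step 14: x=[6.7792] v=[-1.3387]
Step 15: x=[6.6408] v=[-1.3840]
Step 16: x=[6.4988] v=[-1.4201]
Step 17: x=[6.3541] v=[-1.4467]
Step 18: x=[6.2077] v=[-1.4636]
Step 19: x=[6.0606] v=[-1.4708]
Step 20: x=[5.9138] v=[-1.4682]
Step 21: x=[5.7682] v=[-1.4558]
Step 22: x=[5.6248] v=[-1.4337]
Step 23: x=[5.4846] v=[-1.4020]
Step 24: x=[5.3485] v=[-1.3610]
Step 25: x=[5.2174] v=[-1.3109]
Step 26: x=[5.0922] v=[-1.2521]
Step 27: x=[4.9737] v=[-1.1849]
Step 28: x=[4.8627] v=[-1.1098]
Step 29: x=[4.7600] v=[-1.0273]
Step 30: x=[4.6662] v=[-0.9380]
Step 31: x=[4.5820] v=[-0.8424]
Step 32: x=[4.5079] v=[-0.7412]
Step 33: x=[4.4444] v=[-0.6351]
Step 34: x=[4.3919] v=[-0.5247]
Step 35: x=[4.3508] v=[-0.4108]
Step 36: x=[4.3214] v=[-0.2942]
Step 37: x=[4.3038] v=[-0.1756]
Step 38: x=[4.2982] v=[-0.0559]
Step 39: x=[4.3046] v=[0.0642]
First v>=0 after going negative at step 39, time=3.9000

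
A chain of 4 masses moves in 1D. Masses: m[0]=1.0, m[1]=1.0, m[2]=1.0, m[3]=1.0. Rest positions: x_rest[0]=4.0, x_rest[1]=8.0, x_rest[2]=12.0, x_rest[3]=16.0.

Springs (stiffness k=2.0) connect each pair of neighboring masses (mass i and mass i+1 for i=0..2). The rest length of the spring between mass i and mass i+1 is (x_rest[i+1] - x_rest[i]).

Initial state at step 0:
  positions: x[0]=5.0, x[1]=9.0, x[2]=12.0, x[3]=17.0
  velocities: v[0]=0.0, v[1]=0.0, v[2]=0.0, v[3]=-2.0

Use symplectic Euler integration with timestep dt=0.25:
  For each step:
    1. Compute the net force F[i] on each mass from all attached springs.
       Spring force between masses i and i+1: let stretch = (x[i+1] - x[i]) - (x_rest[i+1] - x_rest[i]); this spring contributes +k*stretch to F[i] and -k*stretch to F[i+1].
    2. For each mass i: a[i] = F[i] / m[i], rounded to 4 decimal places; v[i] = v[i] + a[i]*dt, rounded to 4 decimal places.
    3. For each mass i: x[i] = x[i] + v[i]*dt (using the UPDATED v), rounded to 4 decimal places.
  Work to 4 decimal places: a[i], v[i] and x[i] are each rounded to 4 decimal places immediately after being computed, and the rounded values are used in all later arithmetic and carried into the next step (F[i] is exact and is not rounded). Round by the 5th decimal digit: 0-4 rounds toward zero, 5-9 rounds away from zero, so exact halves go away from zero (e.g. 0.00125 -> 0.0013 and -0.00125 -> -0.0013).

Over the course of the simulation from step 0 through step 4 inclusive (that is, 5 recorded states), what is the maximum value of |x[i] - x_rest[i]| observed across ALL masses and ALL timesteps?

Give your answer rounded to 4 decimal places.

Step 0: x=[5.0000 9.0000 12.0000 17.0000] v=[0.0000 0.0000 0.0000 -2.0000]
Step 1: x=[5.0000 8.8750 12.2500 16.3750] v=[0.0000 -0.5000 1.0000 -2.5000]
Step 2: x=[4.9844 8.6875 12.5938 15.7344] v=[-0.0625 -0.7500 1.3750 -2.5625]
Step 3: x=[4.9317 8.5254 12.8419 15.2012] v=[-0.2110 -0.6484 0.9922 -2.1328]
Step 4: x=[4.8282 8.4537 12.8453 14.8731] v=[-0.4142 -0.2870 0.0136 -1.3125]
Max displacement = 1.1269

Answer: 1.1269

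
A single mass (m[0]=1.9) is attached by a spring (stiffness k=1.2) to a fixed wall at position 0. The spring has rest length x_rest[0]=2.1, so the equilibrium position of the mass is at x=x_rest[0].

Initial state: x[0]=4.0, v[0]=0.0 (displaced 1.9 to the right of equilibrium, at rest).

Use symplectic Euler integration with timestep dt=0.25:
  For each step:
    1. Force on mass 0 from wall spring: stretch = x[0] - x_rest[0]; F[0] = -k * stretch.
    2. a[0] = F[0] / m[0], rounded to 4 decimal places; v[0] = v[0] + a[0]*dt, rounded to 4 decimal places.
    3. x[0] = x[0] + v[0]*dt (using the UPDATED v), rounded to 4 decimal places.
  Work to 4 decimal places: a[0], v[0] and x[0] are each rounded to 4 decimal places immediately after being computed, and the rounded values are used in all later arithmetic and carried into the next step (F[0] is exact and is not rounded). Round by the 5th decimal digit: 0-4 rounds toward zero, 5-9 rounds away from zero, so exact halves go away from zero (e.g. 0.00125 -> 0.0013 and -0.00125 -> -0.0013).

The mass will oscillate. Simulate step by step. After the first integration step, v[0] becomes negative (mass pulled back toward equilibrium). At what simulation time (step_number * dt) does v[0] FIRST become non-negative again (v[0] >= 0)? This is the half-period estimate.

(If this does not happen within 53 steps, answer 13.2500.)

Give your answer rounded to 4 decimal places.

Step 0: x=[4.0000] v=[0.0000]
Step 1: x=[3.9250] v=[-0.3000]
Step 2: x=[3.7780] v=[-0.5882]
Step 3: x=[3.5647] v=[-0.8532]
Step 4: x=[3.2936] v=[-1.0845]
Step 5: x=[2.9754] v=[-1.2730]
Step 6: x=[2.6226] v=[-1.4112]
Step 7: x=[2.2492] v=[-1.4937]
Step 8: x=[1.8699] v=[-1.5173]
Step 9: x=[1.4997] v=[-1.4810]
Step 10: x=[1.1532] v=[-1.3862]
Step 11: x=[0.8440] v=[-1.2367]
Step 12: x=[0.5844] v=[-1.0384]
Step 13: x=[0.3846] v=[-0.7991]
Step 14: x=[0.2525] v=[-0.5283]
Step 15: x=[0.1934] v=[-0.2366]
Step 16: x=[0.2095] v=[0.0645]
First v>=0 after going negative at step 16, time=4.0000

Answer: 4.0000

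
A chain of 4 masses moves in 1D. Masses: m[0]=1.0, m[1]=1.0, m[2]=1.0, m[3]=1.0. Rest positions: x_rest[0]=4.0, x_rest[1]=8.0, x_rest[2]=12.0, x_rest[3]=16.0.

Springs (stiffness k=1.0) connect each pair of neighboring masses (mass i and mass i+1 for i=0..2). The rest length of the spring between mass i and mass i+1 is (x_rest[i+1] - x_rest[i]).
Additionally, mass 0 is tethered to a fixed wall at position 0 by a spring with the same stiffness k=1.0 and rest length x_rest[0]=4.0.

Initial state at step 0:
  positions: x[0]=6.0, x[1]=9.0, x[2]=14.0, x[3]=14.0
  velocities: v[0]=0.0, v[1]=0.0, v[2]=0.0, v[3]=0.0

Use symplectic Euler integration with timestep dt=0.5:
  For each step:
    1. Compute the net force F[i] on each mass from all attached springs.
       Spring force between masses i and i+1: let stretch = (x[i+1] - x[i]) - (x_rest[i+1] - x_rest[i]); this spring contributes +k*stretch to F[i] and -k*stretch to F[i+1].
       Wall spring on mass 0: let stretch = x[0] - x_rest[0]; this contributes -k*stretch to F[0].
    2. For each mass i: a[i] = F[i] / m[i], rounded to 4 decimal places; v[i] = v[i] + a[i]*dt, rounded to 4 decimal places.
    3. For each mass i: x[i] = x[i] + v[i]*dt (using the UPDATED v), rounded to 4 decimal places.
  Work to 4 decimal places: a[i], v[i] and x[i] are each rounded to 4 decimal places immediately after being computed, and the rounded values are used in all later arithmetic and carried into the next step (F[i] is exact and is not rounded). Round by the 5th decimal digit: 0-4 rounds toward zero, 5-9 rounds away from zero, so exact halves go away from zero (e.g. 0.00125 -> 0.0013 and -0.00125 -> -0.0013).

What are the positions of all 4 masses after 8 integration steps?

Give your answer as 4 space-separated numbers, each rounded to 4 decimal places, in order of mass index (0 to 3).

Answer: 2.3205 8.1423 12.0459 16.5534

Derivation:
Step 0: x=[6.0000 9.0000 14.0000 14.0000] v=[0.0000 0.0000 0.0000 0.0000]
Step 1: x=[5.2500 9.5000 12.7500 15.0000] v=[-1.5000 1.0000 -2.5000 2.0000]
Step 2: x=[4.2500 9.7500 11.2500 16.4375] v=[-2.0000 0.5000 -3.0000 2.8750]
Step 3: x=[3.5625 9.0000 10.6719 17.5782] v=[-1.3750 -1.5000 -1.1563 2.2813]
Step 4: x=[3.3438 7.3086 11.4024 17.9923] v=[-0.4375 -3.3828 1.4609 0.8282]
Step 5: x=[3.2803 5.6495 12.7569 17.7589] v=[-0.1270 -3.3183 2.7090 -0.4668]
Step 6: x=[2.9890 5.1749 13.5851 17.2750] v=[-0.5826 -0.9492 1.6563 -0.9678]
Step 7: x=[2.4969 6.2564 13.2332 16.8686] v=[-0.9842 2.1630 -0.7039 -0.8128]
Step 8: x=[2.3205 8.1423 12.0459 16.5534] v=[-0.3529 3.7717 -2.3746 -0.6305]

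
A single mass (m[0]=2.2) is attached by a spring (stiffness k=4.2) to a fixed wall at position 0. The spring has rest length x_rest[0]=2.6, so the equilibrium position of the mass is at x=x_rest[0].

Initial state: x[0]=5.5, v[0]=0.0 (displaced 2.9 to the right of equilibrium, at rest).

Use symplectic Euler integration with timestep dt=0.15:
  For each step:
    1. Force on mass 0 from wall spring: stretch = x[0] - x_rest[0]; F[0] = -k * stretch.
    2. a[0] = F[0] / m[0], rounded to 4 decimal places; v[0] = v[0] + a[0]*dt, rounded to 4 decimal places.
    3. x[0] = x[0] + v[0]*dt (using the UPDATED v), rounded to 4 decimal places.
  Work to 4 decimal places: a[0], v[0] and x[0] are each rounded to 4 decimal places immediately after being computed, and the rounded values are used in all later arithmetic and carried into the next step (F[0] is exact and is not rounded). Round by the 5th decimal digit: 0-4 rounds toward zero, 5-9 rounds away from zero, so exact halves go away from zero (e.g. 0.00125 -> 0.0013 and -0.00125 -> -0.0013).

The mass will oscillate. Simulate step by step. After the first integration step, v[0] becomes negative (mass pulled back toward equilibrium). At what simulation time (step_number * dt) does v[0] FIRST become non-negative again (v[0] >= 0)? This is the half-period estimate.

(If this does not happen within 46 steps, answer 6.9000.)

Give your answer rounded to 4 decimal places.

Answer: 2.4000

Derivation:
Step 0: x=[5.5000] v=[0.0000]
Step 1: x=[5.3754] v=[-0.8305]
Step 2: x=[5.1316] v=[-1.6253]
Step 3: x=[4.7791] v=[-2.3503]
Step 4: x=[4.3330] v=[-2.9743]
Step 5: x=[3.8124] v=[-3.4706]
Step 6: x=[3.2397] v=[-3.8178]
Step 7: x=[2.6396] v=[-4.0010]
Step 8: x=[2.0378] v=[-4.0123]
Step 9: x=[1.4601] v=[-3.8513]
Step 10: x=[0.9314] v=[-3.5249]
Step 11: x=[0.4743] v=[-3.0471]
Step 12: x=[0.1085] v=[-2.4384]
Step 13: x=[-0.1502] v=[-1.7249]
Step 14: x=[-0.2908] v=[-0.9373]
Step 15: x=[-0.3072] v=[-0.1095]
Step 16: x=[-0.1988] v=[0.7230]
First v>=0 after going negative at step 16, time=2.4000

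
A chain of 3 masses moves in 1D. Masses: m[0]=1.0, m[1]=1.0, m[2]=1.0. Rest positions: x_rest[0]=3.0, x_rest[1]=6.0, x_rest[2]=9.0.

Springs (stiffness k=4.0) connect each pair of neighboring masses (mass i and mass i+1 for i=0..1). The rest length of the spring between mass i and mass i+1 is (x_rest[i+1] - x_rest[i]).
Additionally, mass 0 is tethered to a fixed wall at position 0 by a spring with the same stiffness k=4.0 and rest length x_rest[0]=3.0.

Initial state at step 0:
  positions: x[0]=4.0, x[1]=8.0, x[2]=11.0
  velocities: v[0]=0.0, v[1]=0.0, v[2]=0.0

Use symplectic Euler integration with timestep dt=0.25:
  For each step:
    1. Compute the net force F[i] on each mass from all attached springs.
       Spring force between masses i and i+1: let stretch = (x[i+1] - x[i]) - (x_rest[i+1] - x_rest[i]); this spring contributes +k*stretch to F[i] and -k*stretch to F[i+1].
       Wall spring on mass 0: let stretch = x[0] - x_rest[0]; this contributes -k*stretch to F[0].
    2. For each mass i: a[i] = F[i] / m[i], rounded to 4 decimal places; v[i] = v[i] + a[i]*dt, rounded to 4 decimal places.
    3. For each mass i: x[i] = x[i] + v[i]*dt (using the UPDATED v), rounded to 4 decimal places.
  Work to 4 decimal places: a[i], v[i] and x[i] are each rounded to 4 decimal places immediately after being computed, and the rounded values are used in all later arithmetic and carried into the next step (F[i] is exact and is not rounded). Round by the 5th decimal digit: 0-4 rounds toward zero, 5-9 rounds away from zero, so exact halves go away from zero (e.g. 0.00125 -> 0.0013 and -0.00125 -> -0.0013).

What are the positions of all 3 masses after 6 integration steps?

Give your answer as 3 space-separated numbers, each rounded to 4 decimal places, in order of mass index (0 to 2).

Step 0: x=[4.0000 8.0000 11.0000] v=[0.0000 0.0000 0.0000]
Step 1: x=[4.0000 7.7500 11.0000] v=[0.0000 -1.0000 0.0000]
Step 2: x=[3.9375 7.3750 10.9375] v=[-0.2500 -1.5000 -0.2500]
Step 3: x=[3.7500 7.0313 10.7344] v=[-0.7500 -1.3750 -0.8125]
Step 4: x=[3.4453 6.7930 10.3555] v=[-1.2187 -0.9532 -1.5156]
Step 5: x=[3.1162 6.6084 9.8360] v=[-1.3163 -0.7384 -2.0781]
Step 6: x=[2.8811 6.3577 9.2596] v=[-0.9403 -1.0030 -2.3057]

Answer: 2.8811 6.3577 9.2596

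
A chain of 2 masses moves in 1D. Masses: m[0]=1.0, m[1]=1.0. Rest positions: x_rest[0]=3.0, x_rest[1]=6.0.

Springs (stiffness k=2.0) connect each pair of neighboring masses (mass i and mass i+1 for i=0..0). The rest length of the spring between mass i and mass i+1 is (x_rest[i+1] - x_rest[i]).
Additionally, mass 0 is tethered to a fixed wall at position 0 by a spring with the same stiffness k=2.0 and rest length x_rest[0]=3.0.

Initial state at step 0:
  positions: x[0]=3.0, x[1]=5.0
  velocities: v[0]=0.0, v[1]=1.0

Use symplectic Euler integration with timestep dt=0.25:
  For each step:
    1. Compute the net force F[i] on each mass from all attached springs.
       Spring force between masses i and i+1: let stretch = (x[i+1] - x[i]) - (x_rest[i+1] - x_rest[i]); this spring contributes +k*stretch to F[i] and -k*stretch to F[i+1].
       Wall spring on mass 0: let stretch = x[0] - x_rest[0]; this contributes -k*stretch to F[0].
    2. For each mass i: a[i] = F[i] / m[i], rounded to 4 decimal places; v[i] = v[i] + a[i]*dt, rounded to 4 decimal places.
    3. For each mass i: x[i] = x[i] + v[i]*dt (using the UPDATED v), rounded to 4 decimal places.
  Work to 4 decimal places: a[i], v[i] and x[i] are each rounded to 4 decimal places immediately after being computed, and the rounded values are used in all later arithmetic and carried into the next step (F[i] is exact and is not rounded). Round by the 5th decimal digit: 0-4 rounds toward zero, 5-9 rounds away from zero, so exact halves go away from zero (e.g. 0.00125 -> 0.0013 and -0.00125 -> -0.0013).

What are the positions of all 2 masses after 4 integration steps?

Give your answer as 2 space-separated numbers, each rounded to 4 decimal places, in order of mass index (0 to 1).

Answer: 2.5950 6.5784

Derivation:
Step 0: x=[3.0000 5.0000] v=[0.0000 1.0000]
Step 1: x=[2.8750 5.3750] v=[-0.5000 1.5000]
Step 2: x=[2.7031 5.8125] v=[-0.6875 1.7500]
Step 3: x=[2.5820 6.2363] v=[-0.4844 1.6953]
Step 4: x=[2.5950 6.5784] v=[0.0518 1.3682]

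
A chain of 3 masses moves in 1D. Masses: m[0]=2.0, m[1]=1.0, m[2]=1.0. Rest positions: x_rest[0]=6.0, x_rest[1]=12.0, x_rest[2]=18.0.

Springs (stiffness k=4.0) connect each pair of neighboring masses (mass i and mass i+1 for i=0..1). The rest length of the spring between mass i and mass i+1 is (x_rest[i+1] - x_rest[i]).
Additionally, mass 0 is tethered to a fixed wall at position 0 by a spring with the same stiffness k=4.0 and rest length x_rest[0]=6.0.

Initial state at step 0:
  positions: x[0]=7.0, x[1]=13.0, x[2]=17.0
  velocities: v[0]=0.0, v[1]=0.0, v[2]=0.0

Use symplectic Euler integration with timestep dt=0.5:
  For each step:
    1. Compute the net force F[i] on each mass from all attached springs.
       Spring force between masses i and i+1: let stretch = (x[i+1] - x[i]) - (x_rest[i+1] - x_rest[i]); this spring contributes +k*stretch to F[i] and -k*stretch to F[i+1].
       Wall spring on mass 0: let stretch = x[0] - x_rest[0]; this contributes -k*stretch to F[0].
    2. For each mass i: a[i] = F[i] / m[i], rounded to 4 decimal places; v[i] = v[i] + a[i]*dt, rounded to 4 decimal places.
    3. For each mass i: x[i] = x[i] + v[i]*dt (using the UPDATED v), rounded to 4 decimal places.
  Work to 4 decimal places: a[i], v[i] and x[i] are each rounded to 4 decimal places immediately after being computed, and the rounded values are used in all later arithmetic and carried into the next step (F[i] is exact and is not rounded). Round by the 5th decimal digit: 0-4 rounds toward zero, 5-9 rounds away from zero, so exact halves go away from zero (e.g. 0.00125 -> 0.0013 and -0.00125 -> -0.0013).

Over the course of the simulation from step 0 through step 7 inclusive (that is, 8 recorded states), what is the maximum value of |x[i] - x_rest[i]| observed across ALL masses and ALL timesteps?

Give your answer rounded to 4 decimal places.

Answer: 2.0000

Derivation:
Step 0: x=[7.0000 13.0000 17.0000] v=[0.0000 0.0000 0.0000]
Step 1: x=[6.5000 11.0000 19.0000] v=[-1.0000 -4.0000 4.0000]
Step 2: x=[5.0000 12.5000 19.0000] v=[-3.0000 3.0000 0.0000]
Step 3: x=[4.7500 13.0000 18.5000] v=[-0.5000 1.0000 -1.0000]
Step 4: x=[6.2500 10.7500 18.5000] v=[3.0000 -4.5000 0.0000]
Step 5: x=[6.8750 11.7500 16.7500] v=[1.2500 2.0000 -3.5000]
Step 6: x=[6.5000 12.8750 16.0000] v=[-0.7500 2.2500 -1.5000]
Step 7: x=[6.0625 10.7500 18.1250] v=[-0.8750 -4.2500 4.2500]
Max displacement = 2.0000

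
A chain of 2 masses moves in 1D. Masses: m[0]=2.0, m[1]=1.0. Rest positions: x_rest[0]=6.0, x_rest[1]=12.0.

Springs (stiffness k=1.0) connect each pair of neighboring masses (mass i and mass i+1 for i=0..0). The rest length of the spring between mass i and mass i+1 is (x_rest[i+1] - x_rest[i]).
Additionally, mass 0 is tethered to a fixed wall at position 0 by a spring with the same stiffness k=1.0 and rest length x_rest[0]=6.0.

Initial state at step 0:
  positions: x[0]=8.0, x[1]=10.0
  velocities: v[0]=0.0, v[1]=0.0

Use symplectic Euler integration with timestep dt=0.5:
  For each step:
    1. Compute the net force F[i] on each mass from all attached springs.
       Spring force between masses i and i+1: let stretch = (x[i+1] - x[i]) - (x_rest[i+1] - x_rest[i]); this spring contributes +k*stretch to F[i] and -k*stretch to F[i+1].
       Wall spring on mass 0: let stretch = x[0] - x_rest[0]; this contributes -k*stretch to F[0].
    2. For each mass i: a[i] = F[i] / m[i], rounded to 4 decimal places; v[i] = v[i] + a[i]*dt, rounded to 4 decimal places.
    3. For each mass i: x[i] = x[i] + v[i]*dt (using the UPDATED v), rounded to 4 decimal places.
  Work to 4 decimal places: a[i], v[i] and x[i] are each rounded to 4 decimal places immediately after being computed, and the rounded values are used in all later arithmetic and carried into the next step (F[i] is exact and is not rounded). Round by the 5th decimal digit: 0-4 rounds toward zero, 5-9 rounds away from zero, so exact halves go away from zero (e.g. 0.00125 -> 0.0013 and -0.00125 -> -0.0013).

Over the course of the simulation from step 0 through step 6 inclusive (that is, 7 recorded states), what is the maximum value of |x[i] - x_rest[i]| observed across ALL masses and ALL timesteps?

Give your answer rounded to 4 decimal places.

Answer: 2.6700

Derivation:
Step 0: x=[8.0000 10.0000] v=[0.0000 0.0000]
Step 1: x=[7.2500 11.0000] v=[-1.5000 2.0000]
Step 2: x=[6.0625 12.5625] v=[-2.3750 3.1250]
Step 3: x=[4.9297 14.0000] v=[-2.2656 2.8750]
Step 4: x=[4.3145 14.6700] v=[-1.2305 1.3399]
Step 5: x=[4.4544 14.2511] v=[0.2798 -0.8379]
Step 6: x=[5.2621 12.8830] v=[1.6154 -2.7363]
Max displacement = 2.6700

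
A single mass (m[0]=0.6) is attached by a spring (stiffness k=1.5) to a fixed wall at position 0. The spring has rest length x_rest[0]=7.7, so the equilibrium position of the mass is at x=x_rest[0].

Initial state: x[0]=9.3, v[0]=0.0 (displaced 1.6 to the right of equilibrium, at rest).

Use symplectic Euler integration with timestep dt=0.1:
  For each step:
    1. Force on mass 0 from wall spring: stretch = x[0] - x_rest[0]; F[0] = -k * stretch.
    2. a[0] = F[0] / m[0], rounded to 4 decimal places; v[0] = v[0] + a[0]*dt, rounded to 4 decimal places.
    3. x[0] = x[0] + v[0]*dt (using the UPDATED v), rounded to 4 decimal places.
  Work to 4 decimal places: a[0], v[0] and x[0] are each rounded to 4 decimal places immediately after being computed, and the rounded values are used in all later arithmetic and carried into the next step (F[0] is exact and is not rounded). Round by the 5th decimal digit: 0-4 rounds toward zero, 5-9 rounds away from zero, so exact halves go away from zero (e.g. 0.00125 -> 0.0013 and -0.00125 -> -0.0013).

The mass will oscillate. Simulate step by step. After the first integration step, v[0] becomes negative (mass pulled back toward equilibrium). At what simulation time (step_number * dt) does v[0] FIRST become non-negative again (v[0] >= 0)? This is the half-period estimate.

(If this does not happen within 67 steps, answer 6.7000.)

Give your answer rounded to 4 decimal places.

Step 0: x=[9.3000] v=[0.0000]
Step 1: x=[9.2600] v=[-0.4000]
Step 2: x=[9.1810] v=[-0.7900]
Step 3: x=[9.0650] v=[-1.1603]
Step 4: x=[8.9148] v=[-1.5016]
Step 5: x=[8.7343] v=[-1.8053]
Step 6: x=[8.5279] v=[-2.0639]
Step 7: x=[8.3008] v=[-2.2709]
Step 8: x=[8.0587] v=[-2.4211]
Step 9: x=[7.8076] v=[-2.5108]
Step 10: x=[7.5538] v=[-2.5377]
Step 11: x=[7.3037] v=[-2.5012]
Step 12: x=[7.0635] v=[-2.4021]
Step 13: x=[6.8392] v=[-2.2430]
Step 14: x=[6.6364] v=[-2.0278]
Step 15: x=[6.4602] v=[-1.7619]
Step 16: x=[6.3150] v=[-1.4520]
Step 17: x=[6.2044] v=[-1.1058]
Step 18: x=[6.1312] v=[-0.7319]
Step 19: x=[6.0972] v=[-0.3397]
Step 20: x=[6.1033] v=[0.0610]
First v>=0 after going negative at step 20, time=2.0000

Answer: 2.0000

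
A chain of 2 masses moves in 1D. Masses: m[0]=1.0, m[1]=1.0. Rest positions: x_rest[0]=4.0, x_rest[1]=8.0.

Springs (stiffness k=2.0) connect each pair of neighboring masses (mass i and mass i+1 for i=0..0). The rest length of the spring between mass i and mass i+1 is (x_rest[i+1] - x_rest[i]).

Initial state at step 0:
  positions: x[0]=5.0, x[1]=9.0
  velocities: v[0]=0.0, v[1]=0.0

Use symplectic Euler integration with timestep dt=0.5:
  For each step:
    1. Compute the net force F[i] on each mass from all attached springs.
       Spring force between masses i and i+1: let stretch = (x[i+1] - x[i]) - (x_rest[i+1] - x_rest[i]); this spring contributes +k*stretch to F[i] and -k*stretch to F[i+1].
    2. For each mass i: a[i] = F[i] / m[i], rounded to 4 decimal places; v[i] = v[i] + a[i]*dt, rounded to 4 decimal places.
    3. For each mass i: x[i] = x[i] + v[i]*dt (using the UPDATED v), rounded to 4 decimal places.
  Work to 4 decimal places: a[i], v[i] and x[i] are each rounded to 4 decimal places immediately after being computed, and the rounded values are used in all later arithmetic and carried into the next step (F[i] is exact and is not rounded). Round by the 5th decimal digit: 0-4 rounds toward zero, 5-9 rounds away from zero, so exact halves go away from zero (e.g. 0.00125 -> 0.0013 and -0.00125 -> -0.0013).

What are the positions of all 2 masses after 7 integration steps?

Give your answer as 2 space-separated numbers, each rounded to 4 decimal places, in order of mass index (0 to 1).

Step 0: x=[5.0000 9.0000] v=[0.0000 0.0000]
Step 1: x=[5.0000 9.0000] v=[0.0000 0.0000]
Step 2: x=[5.0000 9.0000] v=[0.0000 0.0000]
Step 3: x=[5.0000 9.0000] v=[0.0000 0.0000]
Step 4: x=[5.0000 9.0000] v=[0.0000 0.0000]
Step 5: x=[5.0000 9.0000] v=[0.0000 0.0000]
Step 6: x=[5.0000 9.0000] v=[0.0000 0.0000]
Step 7: x=[5.0000 9.0000] v=[0.0000 0.0000]

Answer: 5.0000 9.0000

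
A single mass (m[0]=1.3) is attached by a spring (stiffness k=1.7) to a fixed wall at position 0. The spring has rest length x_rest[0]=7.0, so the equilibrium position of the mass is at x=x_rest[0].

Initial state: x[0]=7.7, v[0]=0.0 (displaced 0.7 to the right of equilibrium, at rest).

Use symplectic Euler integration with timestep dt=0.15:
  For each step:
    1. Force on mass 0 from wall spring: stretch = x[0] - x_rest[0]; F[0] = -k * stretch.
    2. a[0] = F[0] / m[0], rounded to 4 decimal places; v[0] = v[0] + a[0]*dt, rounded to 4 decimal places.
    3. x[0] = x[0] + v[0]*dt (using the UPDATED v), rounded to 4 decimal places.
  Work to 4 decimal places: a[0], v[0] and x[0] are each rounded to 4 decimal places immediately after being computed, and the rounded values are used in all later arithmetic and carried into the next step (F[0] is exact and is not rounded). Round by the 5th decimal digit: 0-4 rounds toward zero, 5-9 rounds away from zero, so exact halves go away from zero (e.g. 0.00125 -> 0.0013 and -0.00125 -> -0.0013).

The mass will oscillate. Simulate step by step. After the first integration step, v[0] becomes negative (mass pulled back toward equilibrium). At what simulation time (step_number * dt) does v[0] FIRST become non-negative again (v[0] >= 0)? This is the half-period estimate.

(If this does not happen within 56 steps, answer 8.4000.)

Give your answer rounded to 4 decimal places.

Step 0: x=[7.7000] v=[0.0000]
Step 1: x=[7.6794] v=[-0.1373]
Step 2: x=[7.6388] v=[-0.2706]
Step 3: x=[7.5794] v=[-0.3959]
Step 4: x=[7.5030] v=[-0.5096]
Step 5: x=[7.4118] v=[-0.6083]
Step 6: x=[7.3084] v=[-0.6891]
Step 7: x=[7.1960] v=[-0.7496]
Step 8: x=[7.0778] v=[-0.7880]
Step 9: x=[6.9573] v=[-0.8033]
Step 10: x=[6.8381] v=[-0.7949]
Step 11: x=[6.7236] v=[-0.7631]
Step 12: x=[6.6173] v=[-0.7089]
Step 13: x=[6.5222] v=[-0.6338]
Step 14: x=[6.4412] v=[-0.5401]
Step 15: x=[6.3766] v=[-0.4305]
Step 16: x=[6.3304] v=[-0.3082]
Step 17: x=[6.3039] v=[-0.1769]
Step 18: x=[6.2978] v=[-0.0404]
Step 19: x=[6.3124] v=[0.0973]
First v>=0 after going negative at step 19, time=2.8500

Answer: 2.8500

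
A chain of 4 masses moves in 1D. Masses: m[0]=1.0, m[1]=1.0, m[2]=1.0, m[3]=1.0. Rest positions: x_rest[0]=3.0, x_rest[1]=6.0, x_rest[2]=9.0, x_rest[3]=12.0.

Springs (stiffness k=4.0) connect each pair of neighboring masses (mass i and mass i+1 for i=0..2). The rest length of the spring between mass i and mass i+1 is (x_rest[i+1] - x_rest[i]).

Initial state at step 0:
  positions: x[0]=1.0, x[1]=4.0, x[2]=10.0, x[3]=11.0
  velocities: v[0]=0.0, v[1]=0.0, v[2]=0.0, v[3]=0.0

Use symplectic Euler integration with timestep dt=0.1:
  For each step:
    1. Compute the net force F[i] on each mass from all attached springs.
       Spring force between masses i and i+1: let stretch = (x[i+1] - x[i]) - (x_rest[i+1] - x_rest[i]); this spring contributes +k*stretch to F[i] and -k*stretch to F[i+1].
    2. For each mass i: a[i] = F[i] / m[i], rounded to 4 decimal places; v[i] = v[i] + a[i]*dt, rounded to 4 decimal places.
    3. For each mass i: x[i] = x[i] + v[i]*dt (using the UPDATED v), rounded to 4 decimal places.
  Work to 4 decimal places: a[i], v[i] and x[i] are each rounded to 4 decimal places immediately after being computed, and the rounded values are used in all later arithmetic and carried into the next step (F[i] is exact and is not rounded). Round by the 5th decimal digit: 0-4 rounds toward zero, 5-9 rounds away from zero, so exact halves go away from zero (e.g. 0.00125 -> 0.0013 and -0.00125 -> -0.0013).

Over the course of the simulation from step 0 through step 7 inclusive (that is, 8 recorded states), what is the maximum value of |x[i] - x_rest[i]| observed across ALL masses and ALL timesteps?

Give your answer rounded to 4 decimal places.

Step 0: x=[1.0000 4.0000 10.0000 11.0000] v=[0.0000 0.0000 0.0000 0.0000]
Step 1: x=[1.0000 4.1200 9.8000 11.0800] v=[0.0000 1.2000 -2.0000 0.8000]
Step 2: x=[1.0048 4.3424 9.4240 11.2288] v=[0.0480 2.2240 -3.7600 1.4880]
Step 3: x=[1.0231 4.6346 8.9169 11.4254] v=[0.1830 2.9216 -5.0707 1.9661]
Step 4: x=[1.0659 4.9536 8.3389 11.6417] v=[0.4276 3.1899 -5.7802 2.1627]
Step 5: x=[1.1442 5.2525 7.7576 11.8459] v=[0.7827 2.9889 -5.8132 2.0416]
Step 6: x=[1.2668 5.4873 7.2396 12.0065] v=[1.2260 2.3476 -5.1799 1.6063]
Step 7: x=[1.4382 5.6233 6.8422 12.0965] v=[1.7142 1.3603 -3.9741 0.8995]
Max displacement = 2.1578

Answer: 2.1578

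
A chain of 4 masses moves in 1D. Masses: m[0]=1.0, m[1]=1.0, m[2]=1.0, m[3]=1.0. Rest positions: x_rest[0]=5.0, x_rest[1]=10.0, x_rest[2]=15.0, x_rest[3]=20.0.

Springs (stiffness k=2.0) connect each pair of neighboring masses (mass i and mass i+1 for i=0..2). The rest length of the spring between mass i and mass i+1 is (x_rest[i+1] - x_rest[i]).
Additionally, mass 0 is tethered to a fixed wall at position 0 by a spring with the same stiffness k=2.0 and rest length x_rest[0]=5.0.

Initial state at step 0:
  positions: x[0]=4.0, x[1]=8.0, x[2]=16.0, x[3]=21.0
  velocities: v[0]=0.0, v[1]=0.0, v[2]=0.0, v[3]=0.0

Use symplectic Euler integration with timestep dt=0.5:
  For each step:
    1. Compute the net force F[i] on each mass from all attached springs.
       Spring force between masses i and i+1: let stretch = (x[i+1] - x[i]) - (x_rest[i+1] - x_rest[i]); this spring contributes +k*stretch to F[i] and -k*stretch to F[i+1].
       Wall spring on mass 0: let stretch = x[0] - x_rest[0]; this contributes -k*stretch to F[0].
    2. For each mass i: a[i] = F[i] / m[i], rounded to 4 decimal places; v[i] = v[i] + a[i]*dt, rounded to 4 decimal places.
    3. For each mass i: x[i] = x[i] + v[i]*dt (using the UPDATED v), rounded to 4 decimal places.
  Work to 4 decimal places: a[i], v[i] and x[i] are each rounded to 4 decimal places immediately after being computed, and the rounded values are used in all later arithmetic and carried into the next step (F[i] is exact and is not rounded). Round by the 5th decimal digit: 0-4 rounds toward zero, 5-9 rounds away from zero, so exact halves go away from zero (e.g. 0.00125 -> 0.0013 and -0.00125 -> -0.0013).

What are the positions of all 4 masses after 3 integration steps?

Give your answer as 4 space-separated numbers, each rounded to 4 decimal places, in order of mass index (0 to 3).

Step 0: x=[4.0000 8.0000 16.0000 21.0000] v=[0.0000 0.0000 0.0000 0.0000]
Step 1: x=[4.0000 10.0000 14.5000 21.0000] v=[0.0000 4.0000 -3.0000 0.0000]
Step 2: x=[5.0000 11.2500 14.0000 20.2500] v=[2.0000 2.5000 -1.0000 -1.5000]
Step 3: x=[6.6250 10.7500 15.2500 18.8750] v=[3.2500 -1.0000 2.5000 -2.7500]

Answer: 6.6250 10.7500 15.2500 18.8750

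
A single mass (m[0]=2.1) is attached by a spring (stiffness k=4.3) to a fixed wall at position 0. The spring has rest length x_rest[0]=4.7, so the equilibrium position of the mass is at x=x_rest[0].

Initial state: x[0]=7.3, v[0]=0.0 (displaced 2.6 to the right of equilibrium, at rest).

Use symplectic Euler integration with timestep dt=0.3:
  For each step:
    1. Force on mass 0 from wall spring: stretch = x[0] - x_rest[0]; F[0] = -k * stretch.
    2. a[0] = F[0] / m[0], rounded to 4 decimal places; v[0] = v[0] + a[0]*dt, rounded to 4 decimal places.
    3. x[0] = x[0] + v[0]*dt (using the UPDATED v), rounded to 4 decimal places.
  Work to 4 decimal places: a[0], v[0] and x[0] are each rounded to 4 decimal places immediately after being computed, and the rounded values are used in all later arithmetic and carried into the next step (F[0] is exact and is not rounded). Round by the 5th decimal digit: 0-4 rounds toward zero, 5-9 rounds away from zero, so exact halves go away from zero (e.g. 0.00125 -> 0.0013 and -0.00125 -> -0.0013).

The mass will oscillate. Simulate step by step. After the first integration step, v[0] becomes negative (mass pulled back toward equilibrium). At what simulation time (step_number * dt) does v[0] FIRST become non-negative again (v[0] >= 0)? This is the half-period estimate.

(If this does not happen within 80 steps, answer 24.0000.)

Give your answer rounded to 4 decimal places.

Step 0: x=[7.3000] v=[0.0000]
Step 1: x=[6.8209] v=[-1.5971]
Step 2: x=[5.9509] v=[-2.8999]
Step 3: x=[4.8504] v=[-3.6683]
Step 4: x=[3.7222] v=[-3.7607]
Step 5: x=[2.7742] v=[-3.1600]
Step 6: x=[2.1811] v=[-1.9770]
Step 7: x=[2.0522] v=[-0.4297]
Step 8: x=[2.4112] v=[1.1968]
First v>=0 after going negative at step 8, time=2.4000

Answer: 2.4000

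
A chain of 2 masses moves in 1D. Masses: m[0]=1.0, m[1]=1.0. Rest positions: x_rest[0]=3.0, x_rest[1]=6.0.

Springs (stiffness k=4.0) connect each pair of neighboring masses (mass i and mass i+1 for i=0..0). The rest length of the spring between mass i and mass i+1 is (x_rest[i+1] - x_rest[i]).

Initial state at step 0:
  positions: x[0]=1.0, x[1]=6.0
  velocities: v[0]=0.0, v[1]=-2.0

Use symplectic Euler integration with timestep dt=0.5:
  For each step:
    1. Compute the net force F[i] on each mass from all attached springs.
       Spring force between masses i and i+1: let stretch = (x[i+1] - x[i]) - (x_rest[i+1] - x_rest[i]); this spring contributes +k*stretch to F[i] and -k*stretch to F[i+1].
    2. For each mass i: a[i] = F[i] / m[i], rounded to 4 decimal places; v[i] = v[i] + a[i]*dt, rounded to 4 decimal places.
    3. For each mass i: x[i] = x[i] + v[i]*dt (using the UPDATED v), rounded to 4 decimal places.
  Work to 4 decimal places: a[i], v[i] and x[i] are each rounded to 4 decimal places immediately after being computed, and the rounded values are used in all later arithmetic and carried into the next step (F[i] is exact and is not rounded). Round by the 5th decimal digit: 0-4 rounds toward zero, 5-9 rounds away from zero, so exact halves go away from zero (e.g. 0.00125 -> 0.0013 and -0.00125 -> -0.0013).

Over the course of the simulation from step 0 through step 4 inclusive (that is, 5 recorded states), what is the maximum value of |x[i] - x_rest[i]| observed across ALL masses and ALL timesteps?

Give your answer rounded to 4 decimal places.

Answer: 4.0000

Derivation:
Step 0: x=[1.0000 6.0000] v=[0.0000 -2.0000]
Step 1: x=[3.0000 3.0000] v=[4.0000 -6.0000]
Step 2: x=[2.0000 3.0000] v=[-2.0000 0.0000]
Step 3: x=[-1.0000 5.0000] v=[-6.0000 4.0000]
Step 4: x=[-1.0000 4.0000] v=[0.0000 -2.0000]
Max displacement = 4.0000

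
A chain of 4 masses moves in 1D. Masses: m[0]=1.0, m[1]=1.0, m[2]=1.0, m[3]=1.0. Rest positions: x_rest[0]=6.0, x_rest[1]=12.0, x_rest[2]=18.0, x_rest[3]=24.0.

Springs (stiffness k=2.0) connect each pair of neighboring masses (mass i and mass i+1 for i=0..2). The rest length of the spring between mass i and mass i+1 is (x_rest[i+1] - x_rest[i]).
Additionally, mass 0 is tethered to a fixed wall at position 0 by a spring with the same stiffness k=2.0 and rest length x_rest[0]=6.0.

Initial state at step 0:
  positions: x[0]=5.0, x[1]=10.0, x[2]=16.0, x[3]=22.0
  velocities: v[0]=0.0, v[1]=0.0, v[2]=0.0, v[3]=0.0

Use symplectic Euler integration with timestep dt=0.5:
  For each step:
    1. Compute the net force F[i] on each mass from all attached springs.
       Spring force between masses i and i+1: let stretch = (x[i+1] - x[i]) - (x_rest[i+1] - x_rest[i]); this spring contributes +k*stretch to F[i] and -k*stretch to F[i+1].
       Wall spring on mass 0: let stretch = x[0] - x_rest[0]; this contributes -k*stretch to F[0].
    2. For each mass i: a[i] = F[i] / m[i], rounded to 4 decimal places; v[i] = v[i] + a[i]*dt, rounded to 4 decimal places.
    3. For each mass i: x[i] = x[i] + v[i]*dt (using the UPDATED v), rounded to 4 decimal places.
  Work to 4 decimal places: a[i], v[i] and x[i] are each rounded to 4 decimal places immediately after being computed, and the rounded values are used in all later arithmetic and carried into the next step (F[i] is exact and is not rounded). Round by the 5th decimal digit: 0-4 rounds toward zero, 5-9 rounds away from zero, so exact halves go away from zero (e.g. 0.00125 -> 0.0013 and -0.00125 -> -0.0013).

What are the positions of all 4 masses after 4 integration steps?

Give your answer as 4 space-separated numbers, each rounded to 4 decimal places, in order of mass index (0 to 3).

Step 0: x=[5.0000 10.0000 16.0000 22.0000] v=[0.0000 0.0000 0.0000 0.0000]
Step 1: x=[5.0000 10.5000 16.0000 22.0000] v=[0.0000 1.0000 0.0000 0.0000]
Step 2: x=[5.2500 11.0000 16.2500 22.0000] v=[0.5000 1.0000 0.5000 0.0000]
Step 3: x=[5.7500 11.2500 16.7500 22.1250] v=[1.0000 0.5000 1.0000 0.2500]
Step 4: x=[6.1250 11.5000 17.1875 22.5625] v=[0.7500 0.5000 0.8750 0.8750]

Answer: 6.1250 11.5000 17.1875 22.5625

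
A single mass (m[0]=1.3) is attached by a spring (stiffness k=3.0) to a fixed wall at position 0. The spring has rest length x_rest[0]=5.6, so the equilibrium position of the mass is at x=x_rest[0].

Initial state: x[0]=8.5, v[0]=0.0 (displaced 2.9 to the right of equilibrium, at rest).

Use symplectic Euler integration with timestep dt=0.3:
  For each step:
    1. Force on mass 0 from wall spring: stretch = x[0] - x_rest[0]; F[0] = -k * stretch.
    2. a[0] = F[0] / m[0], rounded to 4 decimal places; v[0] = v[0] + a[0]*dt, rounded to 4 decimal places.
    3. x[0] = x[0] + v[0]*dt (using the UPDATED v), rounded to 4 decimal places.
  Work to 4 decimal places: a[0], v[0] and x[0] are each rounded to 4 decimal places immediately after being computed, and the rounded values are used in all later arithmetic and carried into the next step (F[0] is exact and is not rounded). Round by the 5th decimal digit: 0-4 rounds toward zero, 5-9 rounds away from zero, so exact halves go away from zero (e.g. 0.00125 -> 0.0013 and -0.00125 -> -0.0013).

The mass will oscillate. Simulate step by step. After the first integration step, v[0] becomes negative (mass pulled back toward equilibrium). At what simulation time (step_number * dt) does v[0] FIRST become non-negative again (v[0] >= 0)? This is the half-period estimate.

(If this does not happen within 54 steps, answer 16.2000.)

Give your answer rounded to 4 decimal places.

Step 0: x=[8.5000] v=[0.0000]
Step 1: x=[7.8977] v=[-2.0077]
Step 2: x=[6.8182] v=[-3.5984]
Step 3: x=[5.4857] v=[-4.4418]
Step 4: x=[4.1769] v=[-4.3627]
Step 5: x=[3.1637] v=[-3.3775]
Step 6: x=[2.6565] v=[-1.6908]
Step 7: x=[2.7606] v=[0.3470]
First v>=0 after going negative at step 7, time=2.1000

Answer: 2.1000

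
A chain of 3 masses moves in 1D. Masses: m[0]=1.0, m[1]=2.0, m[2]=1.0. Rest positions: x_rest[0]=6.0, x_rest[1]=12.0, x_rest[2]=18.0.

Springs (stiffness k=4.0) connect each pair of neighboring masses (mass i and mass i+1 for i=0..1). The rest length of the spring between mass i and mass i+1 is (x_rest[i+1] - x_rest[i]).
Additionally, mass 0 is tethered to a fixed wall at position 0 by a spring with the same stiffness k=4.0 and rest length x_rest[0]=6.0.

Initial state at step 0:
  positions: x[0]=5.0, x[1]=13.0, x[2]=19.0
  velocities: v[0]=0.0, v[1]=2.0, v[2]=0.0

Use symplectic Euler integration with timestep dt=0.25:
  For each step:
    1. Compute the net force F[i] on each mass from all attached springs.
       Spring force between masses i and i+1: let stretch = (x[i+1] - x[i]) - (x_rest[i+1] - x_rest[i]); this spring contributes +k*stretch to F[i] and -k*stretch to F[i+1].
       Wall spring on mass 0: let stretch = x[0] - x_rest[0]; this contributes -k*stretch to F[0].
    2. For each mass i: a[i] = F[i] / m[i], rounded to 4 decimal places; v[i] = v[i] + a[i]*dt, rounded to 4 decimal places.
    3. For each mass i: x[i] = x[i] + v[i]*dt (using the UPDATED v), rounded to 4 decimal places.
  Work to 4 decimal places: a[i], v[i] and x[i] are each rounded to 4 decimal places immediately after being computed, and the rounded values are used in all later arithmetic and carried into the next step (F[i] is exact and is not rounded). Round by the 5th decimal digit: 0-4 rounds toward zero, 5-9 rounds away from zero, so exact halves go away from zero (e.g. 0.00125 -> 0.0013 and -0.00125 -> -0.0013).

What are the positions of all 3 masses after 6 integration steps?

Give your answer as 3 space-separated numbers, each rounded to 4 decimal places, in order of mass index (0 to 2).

Step 0: x=[5.0000 13.0000 19.0000] v=[0.0000 2.0000 0.0000]
Step 1: x=[5.7500 13.2500 19.0000] v=[3.0000 1.0000 0.0000]
Step 2: x=[6.9375 13.2813 19.0625] v=[4.7500 0.1250 0.2500]
Step 3: x=[7.9766 13.2422 19.1797] v=[4.1563 -0.1563 0.4688]
Step 4: x=[8.3379 13.2871 19.3125] v=[1.4453 0.1797 0.5313]
Step 5: x=[7.8521 13.4666 19.4390] v=[-1.9434 0.7178 0.5059]
Step 6: x=[6.8069 13.6908 19.5724] v=[-4.1810 0.8968 0.5335]

Answer: 6.8069 13.6908 19.5724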